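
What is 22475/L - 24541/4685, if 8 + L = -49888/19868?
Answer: -524283364153/244594480 ≈ -2143.5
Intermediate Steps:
L = -52208/4967 (L = -8 - 49888/19868 = -8 - 49888*1/19868 = -8 - 12472/4967 = -52208/4967 ≈ -10.511)
22475/L - 24541/4685 = 22475/(-52208/4967) - 24541/4685 = 22475*(-4967/52208) - 24541*1/4685 = -111633325/52208 - 24541/4685 = -524283364153/244594480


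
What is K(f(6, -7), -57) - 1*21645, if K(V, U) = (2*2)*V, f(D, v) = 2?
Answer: -21637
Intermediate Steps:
K(V, U) = 4*V
K(f(6, -7), -57) - 1*21645 = 4*2 - 1*21645 = 8 - 21645 = -21637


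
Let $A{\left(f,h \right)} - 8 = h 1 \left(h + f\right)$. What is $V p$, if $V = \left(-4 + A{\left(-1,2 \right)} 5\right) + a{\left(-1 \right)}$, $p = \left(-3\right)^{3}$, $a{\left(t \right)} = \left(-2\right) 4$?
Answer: $-1026$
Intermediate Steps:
$A{\left(f,h \right)} = 8 + h \left(f + h\right)$ ($A{\left(f,h \right)} = 8 + h 1 \left(h + f\right) = 8 + h \left(f + h\right)$)
$a{\left(t \right)} = -8$
$p = -27$
$V = 38$ ($V = \left(-4 + \left(8 + 2^{2} - 2\right) 5\right) - 8 = \left(-4 + \left(8 + 4 - 2\right) 5\right) - 8 = \left(-4 + 10 \cdot 5\right) - 8 = \left(-4 + 50\right) - 8 = 46 - 8 = 38$)
$V p = 38 \left(-27\right) = -1026$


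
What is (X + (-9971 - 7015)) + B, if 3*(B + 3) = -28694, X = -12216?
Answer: -116309/3 ≈ -38770.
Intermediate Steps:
B = -28703/3 (B = -3 + (⅓)*(-28694) = -3 - 28694/3 = -28703/3 ≈ -9567.7)
(X + (-9971 - 7015)) + B = (-12216 + (-9971 - 7015)) - 28703/3 = (-12216 - 16986) - 28703/3 = -29202 - 28703/3 = -116309/3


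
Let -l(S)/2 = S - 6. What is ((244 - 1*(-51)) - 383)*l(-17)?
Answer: -4048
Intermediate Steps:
l(S) = 12 - 2*S (l(S) = -2*(S - 6) = -2*(-6 + S) = 12 - 2*S)
((244 - 1*(-51)) - 383)*l(-17) = ((244 - 1*(-51)) - 383)*(12 - 2*(-17)) = ((244 + 51) - 383)*(12 + 34) = (295 - 383)*46 = -88*46 = -4048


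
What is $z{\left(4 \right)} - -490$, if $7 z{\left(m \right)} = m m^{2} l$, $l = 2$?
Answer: $\frac{3558}{7} \approx 508.29$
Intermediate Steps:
$z{\left(m \right)} = \frac{2 m^{3}}{7}$ ($z{\left(m \right)} = \frac{m m^{2} \cdot 2}{7} = \frac{m^{3} \cdot 2}{7} = \frac{2 m^{3}}{7}$)
$z{\left(4 \right)} - -490 = \frac{2 \cdot 4^{3}}{7} - -490 = \frac{2}{7} \cdot 64 + 490 = \frac{128}{7} + 490 = \frac{3558}{7}$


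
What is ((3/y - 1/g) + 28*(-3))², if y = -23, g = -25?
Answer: 2337915904/330625 ≈ 7071.2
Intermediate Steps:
((3/y - 1/g) + 28*(-3))² = ((3/(-23) - 1/(-25)) + 28*(-3))² = ((3*(-1/23) - 1*(-1/25)) - 84)² = ((-3/23 + 1/25) - 84)² = (-52/575 - 84)² = (-48352/575)² = 2337915904/330625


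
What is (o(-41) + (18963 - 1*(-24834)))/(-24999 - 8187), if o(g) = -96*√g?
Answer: -14599/11062 + 16*I*√41/5531 ≈ -1.3197 + 0.018523*I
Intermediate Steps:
(o(-41) + (18963 - 1*(-24834)))/(-24999 - 8187) = (-96*I*√41 + (18963 - 1*(-24834)))/(-24999 - 8187) = (-96*I*√41 + (18963 + 24834))/(-33186) = (-96*I*√41 + 43797)*(-1/33186) = (43797 - 96*I*√41)*(-1/33186) = -14599/11062 + 16*I*√41/5531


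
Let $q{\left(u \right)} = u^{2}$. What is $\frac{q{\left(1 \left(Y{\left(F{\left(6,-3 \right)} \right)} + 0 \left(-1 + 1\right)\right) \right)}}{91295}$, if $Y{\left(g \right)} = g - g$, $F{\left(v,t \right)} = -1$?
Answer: $0$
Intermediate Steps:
$Y{\left(g \right)} = 0$
$\frac{q{\left(1 \left(Y{\left(F{\left(6,-3 \right)} \right)} + 0 \left(-1 + 1\right)\right) \right)}}{91295} = \frac{\left(1 \left(0 + 0 \left(-1 + 1\right)\right)\right)^{2}}{91295} = \left(1 \left(0 + 0 \cdot 0\right)\right)^{2} \cdot \frac{1}{91295} = \left(1 \left(0 + 0\right)\right)^{2} \cdot \frac{1}{91295} = \left(1 \cdot 0\right)^{2} \cdot \frac{1}{91295} = 0^{2} \cdot \frac{1}{91295} = 0 \cdot \frac{1}{91295} = 0$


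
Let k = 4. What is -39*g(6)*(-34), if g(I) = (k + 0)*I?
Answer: 31824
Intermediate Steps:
g(I) = 4*I (g(I) = (4 + 0)*I = 4*I)
-39*g(6)*(-34) = -156*6*(-34) = -39*24*(-34) = -936*(-34) = 31824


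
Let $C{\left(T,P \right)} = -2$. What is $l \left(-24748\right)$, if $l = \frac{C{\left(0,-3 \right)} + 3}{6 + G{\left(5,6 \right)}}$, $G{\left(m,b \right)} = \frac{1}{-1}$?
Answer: $- \frac{24748}{5} \approx -4949.6$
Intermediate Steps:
$G{\left(m,b \right)} = -1$
$l = \frac{1}{5}$ ($l = \frac{-2 + 3}{6 - 1} = 1 \cdot \frac{1}{5} = \frac{1}{5} \approx 0.2$)
$l \left(-24748\right) = \frac{1}{5} \left(-24748\right) = - \frac{24748}{5}$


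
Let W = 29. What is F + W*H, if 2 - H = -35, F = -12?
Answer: 1061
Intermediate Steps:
H = 37 (H = 2 - 1*(-35) = 2 + 35 = 37)
F + W*H = -12 + 29*37 = -12 + 1073 = 1061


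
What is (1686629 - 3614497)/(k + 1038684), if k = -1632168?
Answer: 481967/148371 ≈ 3.2484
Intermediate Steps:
(1686629 - 3614497)/(k + 1038684) = (1686629 - 3614497)/(-1632168 + 1038684) = -1927868/(-593484) = -1927868*(-1/593484) = 481967/148371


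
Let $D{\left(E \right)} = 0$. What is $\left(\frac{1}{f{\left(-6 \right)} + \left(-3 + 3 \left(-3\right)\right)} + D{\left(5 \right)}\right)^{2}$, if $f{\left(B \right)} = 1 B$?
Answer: $\frac{1}{324} \approx 0.0030864$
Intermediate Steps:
$f{\left(B \right)} = B$
$\left(\frac{1}{f{\left(-6 \right)} + \left(-3 + 3 \left(-3\right)\right)} + D{\left(5 \right)}\right)^{2} = \left(\frac{1}{-6 + \left(-3 + 3 \left(-3\right)\right)} + 0\right)^{2} = \left(\frac{1}{-6 - 12} + 0\right)^{2} = \left(\frac{1}{-18} + 0\right)^{2} = \left(- \frac{1}{18} + 0\right)^{2} = \left(- \frac{1}{18}\right)^{2} = \frac{1}{324}$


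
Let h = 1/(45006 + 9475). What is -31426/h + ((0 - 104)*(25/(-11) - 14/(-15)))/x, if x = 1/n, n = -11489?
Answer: -282763847666/165 ≈ -1.7137e+9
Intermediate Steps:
x = -1/11489 (x = 1/(-11489) = -1/11489 ≈ -8.7040e-5)
h = 1/54481 ≈ 1.8355e-5
-31426/h + ((0 - 104)*(25/(-11) - 14/(-15)))/x = -31426/1/54481 + ((0 - 104)*(25/(-11) - 14/(-15)))/(-1/11489) = -31426*54481 - 104*(25*(-1/11) - 14*(-1/15))*(-11489) = -1712119906 - 104*(-25/11 + 14/15)*(-11489) = -1712119906 - 104*(-221/165)*(-11489) = -1712119906 + (22984/165)*(-11489) = -1712119906 - 264063176/165 = -282763847666/165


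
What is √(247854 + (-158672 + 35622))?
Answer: 2*√31201 ≈ 353.28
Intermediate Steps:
√(247854 + (-158672 + 35622)) = √(247854 - 123050) = √124804 = 2*√31201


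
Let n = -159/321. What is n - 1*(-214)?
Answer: 22845/107 ≈ 213.50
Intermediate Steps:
n = -53/107 (n = -159*1/321 = -53/107 ≈ -0.49533)
n - 1*(-214) = -53/107 - 1*(-214) = -53/107 + 214 = 22845/107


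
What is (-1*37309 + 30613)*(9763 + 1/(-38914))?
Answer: -1271963391588/19457 ≈ -6.5373e+7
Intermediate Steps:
(-1*37309 + 30613)*(9763 + 1/(-38914)) = (-37309 + 30613)*(9763 - 1/38914) = -6696*379917381/38914 = -1271963391588/19457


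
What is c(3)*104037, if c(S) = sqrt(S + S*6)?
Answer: 104037*sqrt(21) ≈ 4.7676e+5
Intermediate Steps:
c(S) = sqrt(7)*sqrt(S) (c(S) = sqrt(S + 6*S) = sqrt(7*S) = sqrt(7)*sqrt(S))
c(3)*104037 = (sqrt(7)*sqrt(3))*104037 = sqrt(21)*104037 = 104037*sqrt(21)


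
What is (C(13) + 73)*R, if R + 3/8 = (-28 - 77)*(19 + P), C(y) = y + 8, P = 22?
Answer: -1618821/4 ≈ -4.0471e+5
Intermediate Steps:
C(y) = 8 + y
R = -34443/8 (R = -3/8 + (-28 - 77)*(19 + 22) = -3/8 - 105*41 = -3/8 - 4305 = -34443/8 ≈ -4305.4)
(C(13) + 73)*R = ((8 + 13) + 73)*(-34443/8) = (21 + 73)*(-34443/8) = 94*(-34443/8) = -1618821/4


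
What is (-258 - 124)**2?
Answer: 145924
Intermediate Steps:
(-258 - 124)**2 = (-382)**2 = 145924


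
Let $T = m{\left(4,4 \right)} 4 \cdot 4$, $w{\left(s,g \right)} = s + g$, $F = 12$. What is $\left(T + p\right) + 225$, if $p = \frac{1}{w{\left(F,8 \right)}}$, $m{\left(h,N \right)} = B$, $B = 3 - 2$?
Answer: $\frac{4821}{20} \approx 241.05$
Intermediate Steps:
$B = 1$
$m{\left(h,N \right)} = 1$
$w{\left(s,g \right)} = g + s$
$p = \frac{1}{20}$ ($p = \frac{1}{8 + 12} = \frac{1}{20} \approx 0.05$)
$T = 16$ ($T = 1 \cdot 4 \cdot 4 = 4 \cdot 4 = 16$)
$\left(T + p\right) + 225 = \left(16 + \frac{1}{20}\right) + 225 = \frac{321}{20} + 225 = \frac{4821}{20}$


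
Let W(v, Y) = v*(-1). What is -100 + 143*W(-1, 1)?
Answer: 43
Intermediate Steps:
W(v, Y) = -v
-100 + 143*W(-1, 1) = -100 + 143*(-1*(-1)) = -100 + 143*1 = -100 + 143 = 43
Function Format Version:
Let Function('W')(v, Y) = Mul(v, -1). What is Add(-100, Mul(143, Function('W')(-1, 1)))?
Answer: 43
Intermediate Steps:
Function('W')(v, Y) = Mul(-1, v)
Add(-100, Mul(143, Function('W')(-1, 1))) = Add(-100, Mul(143, Mul(-1, -1))) = Add(-100, Mul(143, 1)) = Add(-100, 143) = 43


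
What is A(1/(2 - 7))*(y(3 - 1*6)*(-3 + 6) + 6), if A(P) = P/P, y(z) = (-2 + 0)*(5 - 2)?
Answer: -12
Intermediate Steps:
y(z) = -6 (y(z) = -2*3 = -6)
A(P) = 1
A(1/(2 - 7))*(y(3 - 1*6)*(-3 + 6) + 6) = 1*(-6*(-3 + 6) + 6) = 1*(-6*3 + 6) = 1*(-18 + 6) = 1*(-12) = -12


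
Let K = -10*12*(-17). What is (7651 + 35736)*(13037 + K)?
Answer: 654145799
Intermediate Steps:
K = 2040 (K = -120*(-17) = 2040)
(7651 + 35736)*(13037 + K) = (7651 + 35736)*(13037 + 2040) = 43387*15077 = 654145799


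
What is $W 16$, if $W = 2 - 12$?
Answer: $-160$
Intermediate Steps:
$W = -10$ ($W = 2 - 12 = -10$)
$W 16 = \left(-10\right) 16 = -160$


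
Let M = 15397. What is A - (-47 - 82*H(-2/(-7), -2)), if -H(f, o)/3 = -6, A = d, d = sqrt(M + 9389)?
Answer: 1523 + 27*sqrt(34) ≈ 1680.4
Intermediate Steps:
d = 27*sqrt(34) (d = sqrt(15397 + 9389) = sqrt(24786) = 27*sqrt(34) ≈ 157.44)
A = 27*sqrt(34) ≈ 157.44
H(f, o) = 18 (H(f, o) = -3*(-6) = 18)
A - (-47 - 82*H(-2/(-7), -2)) = 27*sqrt(34) - (-47 - 82*18) = 27*sqrt(34) - (-47 - 1476) = 27*sqrt(34) - 1*(-1523) = 27*sqrt(34) + 1523 = 1523 + 27*sqrt(34)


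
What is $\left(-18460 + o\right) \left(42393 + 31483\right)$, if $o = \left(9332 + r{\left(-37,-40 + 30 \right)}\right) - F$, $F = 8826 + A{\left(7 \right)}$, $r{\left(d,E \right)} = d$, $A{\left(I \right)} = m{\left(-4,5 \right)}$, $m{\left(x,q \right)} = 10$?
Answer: $-1329841876$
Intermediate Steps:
$A{\left(I \right)} = 10$
$F = 8836$ ($F = 8826 + 10 = 8836$)
$o = 459$ ($o = \left(9332 - 37\right) - 8836 = 9295 - 8836 = 459$)
$\left(-18460 + o\right) \left(42393 + 31483\right) = \left(-18460 + 459\right) \left(42393 + 31483\right) = \left(-18001\right) 73876 = -1329841876$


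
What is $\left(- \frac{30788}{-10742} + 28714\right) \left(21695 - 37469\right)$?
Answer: $- \frac{2432954754912}{5371} \approx -4.5298 \cdot 10^{8}$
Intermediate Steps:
$\left(- \frac{30788}{-10742} + 28714\right) \left(21695 - 37469\right) = \left(\left(-30788\right) \left(- \frac{1}{10742}\right) + 28714\right) \left(-15774\right) = \left(\frac{15394}{5371} + 28714\right) \left(-15774\right) = \frac{154238288}{5371} \left(-15774\right) = - \frac{2432954754912}{5371}$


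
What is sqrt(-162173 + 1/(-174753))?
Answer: I*sqrt(550282018148590)/58251 ≈ 402.71*I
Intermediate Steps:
sqrt(-162173 + 1/(-174753)) = sqrt(-162173 - 1/174753) = sqrt(-28340218270/174753) = I*sqrt(550282018148590)/58251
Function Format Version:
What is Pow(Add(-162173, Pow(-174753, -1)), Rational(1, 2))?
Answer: Mul(Rational(1, 58251), I, Pow(550282018148590, Rational(1, 2))) ≈ Mul(402.71, I)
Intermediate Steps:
Pow(Add(-162173, Pow(-174753, -1)), Rational(1, 2)) = Pow(Add(-162173, Rational(-1, 174753)), Rational(1, 2)) = Pow(Rational(-28340218270, 174753), Rational(1, 2)) = Mul(Rational(1, 58251), I, Pow(550282018148590, Rational(1, 2)))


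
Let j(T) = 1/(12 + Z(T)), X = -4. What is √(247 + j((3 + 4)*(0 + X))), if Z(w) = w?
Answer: 3*√439/4 ≈ 15.714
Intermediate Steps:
j(T) = 1/(12 + T)
√(247 + j((3 + 4)*(0 + X))) = √(247 + 1/(12 + (3 + 4)*(0 - 4))) = √(247 + 1/(12 + 7*(-4))) = √(247 + 1/(12 - 28)) = √(247 + 1/(-16)) = √(247 - 1/16) = √(3951/16) = 3*√439/4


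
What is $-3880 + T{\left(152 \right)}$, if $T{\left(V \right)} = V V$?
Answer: $19224$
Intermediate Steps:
$T{\left(V \right)} = V^{2}$
$-3880 + T{\left(152 \right)} = -3880 + 152^{2} = -3880 + 23104 = 19224$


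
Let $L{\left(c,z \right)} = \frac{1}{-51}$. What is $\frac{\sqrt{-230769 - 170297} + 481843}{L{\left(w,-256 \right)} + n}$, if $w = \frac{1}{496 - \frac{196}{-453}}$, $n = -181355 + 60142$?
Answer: $- \frac{24573993}{6181864} - \frac{51 i \sqrt{401066}}{6181864} \approx -3.9752 - 0.0052247 i$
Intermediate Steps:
$n = -121213$
$w = \frac{453}{224884}$ ($w = \frac{1}{496 - - \frac{196}{453}} = \frac{1}{496 + \frac{196}{453}} = \frac{1}{\frac{224884}{453}} = \frac{453}{224884} \approx 0.0020144$)
$L{\left(c,z \right)} = - \frac{1}{51}$
$\frac{\sqrt{-230769 - 170297} + 481843}{L{\left(w,-256 \right)} + n} = \frac{\sqrt{-230769 - 170297} + 481843}{- \frac{1}{51} - 121213} = \frac{\sqrt{-401066} + 481843}{- \frac{6181864}{51}} = \left(i \sqrt{401066} + 481843\right) \left(- \frac{51}{6181864}\right) = \left(481843 + i \sqrt{401066}\right) \left(- \frac{51}{6181864}\right) = - \frac{24573993}{6181864} - \frac{51 i \sqrt{401066}}{6181864}$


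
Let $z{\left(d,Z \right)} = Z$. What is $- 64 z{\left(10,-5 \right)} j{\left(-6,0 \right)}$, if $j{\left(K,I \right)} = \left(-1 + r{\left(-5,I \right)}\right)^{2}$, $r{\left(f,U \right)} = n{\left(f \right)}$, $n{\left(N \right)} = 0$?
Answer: $320$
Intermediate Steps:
$r{\left(f,U \right)} = 0$
$j{\left(K,I \right)} = 1$ ($j{\left(K,I \right)} = \left(-1 + 0\right)^{2} = \left(-1\right)^{2} = 1$)
$- 64 z{\left(10,-5 \right)} j{\left(-6,0 \right)} = \left(-64\right) \left(-5\right) 1 = 320 \cdot 1 = 320$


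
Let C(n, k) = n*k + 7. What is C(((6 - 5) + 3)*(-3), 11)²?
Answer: 15625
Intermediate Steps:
C(n, k) = 7 + k*n (C(n, k) = k*n + 7 = 7 + k*n)
C(((6 - 5) + 3)*(-3), 11)² = (7 + 11*(((6 - 5) + 3)*(-3)))² = (7 + 11*((1 + 3)*(-3)))² = (7 + 11*(4*(-3)))² = (7 + 11*(-12))² = (7 - 132)² = (-125)² = 15625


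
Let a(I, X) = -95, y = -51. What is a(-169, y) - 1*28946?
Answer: -29041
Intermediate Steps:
a(-169, y) - 1*28946 = -95 - 1*28946 = -95 - 28946 = -29041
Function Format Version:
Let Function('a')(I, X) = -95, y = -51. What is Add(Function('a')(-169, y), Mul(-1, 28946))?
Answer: -29041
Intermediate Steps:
Add(Function('a')(-169, y), Mul(-1, 28946)) = Add(-95, Mul(-1, 28946)) = Add(-95, -28946) = -29041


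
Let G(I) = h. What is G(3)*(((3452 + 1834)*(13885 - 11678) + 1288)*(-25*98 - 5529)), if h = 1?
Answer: -93094902710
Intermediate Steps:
G(I) = 1
G(3)*(((3452 + 1834)*(13885 - 11678) + 1288)*(-25*98 - 5529)) = 1*(((3452 + 1834)*(13885 - 11678) + 1288)*(-25*98 - 5529)) = 1*((5286*2207 + 1288)*(-2450 - 5529)) = 1*((11666202 + 1288)*(-7979)) = 1*(11667490*(-7979)) = 1*(-93094902710) = -93094902710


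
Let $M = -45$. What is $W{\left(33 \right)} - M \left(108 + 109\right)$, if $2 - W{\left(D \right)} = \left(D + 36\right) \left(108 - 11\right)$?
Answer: $3074$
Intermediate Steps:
$W{\left(D \right)} = -3490 - 97 D$ ($W{\left(D \right)} = 2 - \left(D + 36\right) \left(108 - 11\right) = 2 - \left(36 + D\right) 97 = 2 - \left(3492 + 97 D\right) = -3490 - 97 D$)
$W{\left(33 \right)} - M \left(108 + 109\right) = \left(-3490 - 3201\right) - - 45 \left(108 + 109\right) = \left(-3490 - 3201\right) - \left(-45\right) 217 = -6691 - -9765 = -6691 + 9765 = 3074$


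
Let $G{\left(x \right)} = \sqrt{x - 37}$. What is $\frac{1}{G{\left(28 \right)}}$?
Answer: $- \frac{i}{3} \approx - 0.33333 i$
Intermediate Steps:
$G{\left(x \right)} = \sqrt{-37 + x}$
$\frac{1}{G{\left(28 \right)}} = \frac{1}{\sqrt{-37 + 28}} = \frac{1}{\sqrt{-9}} = \frac{1}{3 i} = - \frac{i}{3}$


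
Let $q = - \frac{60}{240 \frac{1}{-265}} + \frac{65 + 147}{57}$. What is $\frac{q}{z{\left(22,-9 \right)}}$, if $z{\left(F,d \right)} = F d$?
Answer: $- \frac{15953}{45144} \approx -0.35338$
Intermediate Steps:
$q = \frac{15953}{228}$ ($q = - \frac{60}{240 \left(- \frac{1}{265}\right)} + 212 \cdot \frac{1}{57} = - \frac{60}{- \frac{48}{53}} + \frac{212}{57} = \left(-60\right) \left(- \frac{53}{48}\right) + \frac{212}{57} = \frac{265}{4} + \frac{212}{57} = \frac{15953}{228} \approx 69.969$)
$\frac{q}{z{\left(22,-9 \right)}} = \frac{15953}{228 \cdot 22 \left(-9\right)} = \frac{15953}{228 \left(-198\right)} = \frac{15953}{228} \left(- \frac{1}{198}\right) = - \frac{15953}{45144}$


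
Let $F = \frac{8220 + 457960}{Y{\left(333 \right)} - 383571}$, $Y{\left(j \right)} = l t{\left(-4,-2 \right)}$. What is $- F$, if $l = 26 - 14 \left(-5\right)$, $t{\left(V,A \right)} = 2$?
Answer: $\frac{466180}{383379} \approx 1.216$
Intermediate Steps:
$l = 96$ ($l = 26 - -70 = 26 + 70 = 96$)
$Y{\left(j \right)} = 192$ ($Y{\left(j \right)} = 96 \cdot 2 = 192$)
$F = - \frac{466180}{383379}$ ($F = \frac{8220 + 457960}{192 - 383571} = \frac{466180}{-383379} = 466180 \left(- \frac{1}{383379}\right) = - \frac{466180}{383379} \approx -1.216$)
$- F = \left(-1\right) \left(- \frac{466180}{383379}\right) = \frac{466180}{383379}$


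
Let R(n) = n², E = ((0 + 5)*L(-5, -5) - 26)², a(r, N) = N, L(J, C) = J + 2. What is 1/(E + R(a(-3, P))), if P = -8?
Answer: 1/1745 ≈ 0.00057307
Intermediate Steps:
L(J, C) = 2 + J
E = 1681 (E = ((0 + 5)*(2 - 5) - 26)² = (5*(-3) - 26)² = (-15 - 26)² = (-41)² = 1681)
1/(E + R(a(-3, P))) = 1/(1681 + (-8)²) = 1/(1681 + 64) = 1/1745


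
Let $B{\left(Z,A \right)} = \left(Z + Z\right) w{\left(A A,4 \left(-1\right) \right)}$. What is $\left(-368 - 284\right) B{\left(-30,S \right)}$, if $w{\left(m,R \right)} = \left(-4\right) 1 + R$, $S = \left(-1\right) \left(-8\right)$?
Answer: $-312960$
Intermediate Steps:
$S = 8$
$w{\left(m,R \right)} = -4 + R$
$B{\left(Z,A \right)} = - 16 Z$ ($B{\left(Z,A \right)} = \left(Z + Z\right) \left(-4 + 4 \left(-1\right)\right) = 2 Z \left(-4 - 4\right) = 2 Z \left(-8\right) = - 16 Z$)
$\left(-368 - 284\right) B{\left(-30,S \right)} = \left(-368 - 284\right) \left(\left(-16\right) \left(-30\right)\right) = \left(-652\right) 480 = -312960$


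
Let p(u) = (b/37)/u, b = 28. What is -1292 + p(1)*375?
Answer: -37304/37 ≈ -1008.2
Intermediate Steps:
p(u) = 28/(37*u) (p(u) = (28/37)/u = (28*(1/37))/u = 28/(37*u))
-1292 + p(1)*375 = -1292 + ((28/37)/1)*375 = -1292 + ((28/37)*1)*375 = -1292 + (28/37)*375 = -1292 + 10500/37 = -37304/37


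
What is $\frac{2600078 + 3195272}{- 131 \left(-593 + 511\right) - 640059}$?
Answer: $- \frac{5795350}{629317} \approx -9.209$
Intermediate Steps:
$\frac{2600078 + 3195272}{- 131 \left(-593 + 511\right) - 640059} = \frac{5795350}{\left(-131\right) \left(-82\right) - 640059} = \frac{5795350}{10742 - 640059} = \frac{5795350}{-629317} = 5795350 \left(- \frac{1}{629317}\right) = - \frac{5795350}{629317}$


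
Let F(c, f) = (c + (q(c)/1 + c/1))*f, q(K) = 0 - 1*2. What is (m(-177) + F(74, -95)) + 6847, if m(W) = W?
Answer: -7200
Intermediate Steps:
q(K) = -2 (q(K) = 0 - 2 = -2)
F(c, f) = f*(-2 + 2*c) (F(c, f) = (c + (-2/1 + c/1))*f = (c + (-2*1 + c*1))*f = (c + (-2 + c))*f = (-2 + 2*c)*f = f*(-2 + 2*c))
(m(-177) + F(74, -95)) + 6847 = (-177 + 2*(-95)*(-1 + 74)) + 6847 = (-177 + 2*(-95)*73) + 6847 = (-177 - 13870) + 6847 = -14047 + 6847 = -7200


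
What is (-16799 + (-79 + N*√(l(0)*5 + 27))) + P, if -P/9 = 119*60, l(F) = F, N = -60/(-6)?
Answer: -81138 + 30*√3 ≈ -81086.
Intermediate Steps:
N = 10 (N = -60*(-⅙) = 10)
P = -64260 (P = -1071*60 = -9*7140 = -64260)
(-16799 + (-79 + N*√(l(0)*5 + 27))) + P = (-16799 + (-79 + 10*√(0*5 + 27))) - 64260 = (-16799 + (-79 + 10*√(0 + 27))) - 64260 = (-16799 + (-79 + 10*√27)) - 64260 = (-16799 + (-79 + 10*(3*√3))) - 64260 = (-16799 + (-79 + 30*√3)) - 64260 = (-16878 + 30*√3) - 64260 = -81138 + 30*√3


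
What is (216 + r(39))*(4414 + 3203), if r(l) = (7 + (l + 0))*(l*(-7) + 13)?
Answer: -89454048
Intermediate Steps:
r(l) = (7 + l)*(13 - 7*l) (r(l) = (7 + l)*(-7*l + 13) = (7 + l)*(13 - 7*l))
(216 + r(39))*(4414 + 3203) = (216 + (91 - 36*39 - 7*39²))*(4414 + 3203) = (216 + (91 - 1404 - 7*1521))*7617 = (216 + (91 - 1404 - 10647))*7617 = (216 - 11960)*7617 = -11744*7617 = -89454048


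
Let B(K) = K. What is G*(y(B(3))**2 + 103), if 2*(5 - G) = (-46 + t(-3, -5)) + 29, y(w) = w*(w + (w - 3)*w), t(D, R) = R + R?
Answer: 3404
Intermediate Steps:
t(D, R) = 2*R
y(w) = w*(w + w*(-3 + w)) (y(w) = w*(w + (-3 + w)*w) = w*(w + w*(-3 + w)))
G = 37/2 (G = 5 - ((-46 + 2*(-5)) + 29)/2 = 5 - ((-46 - 10) + 29)/2 = 5 - (-56 + 29)/2 = 5 - 1/2*(-27) = 5 + 27/2 = 37/2 ≈ 18.500)
G*(y(B(3))**2 + 103) = 37*((3**2*(-2 + 3))**2 + 103)/2 = 37*((9*1)**2 + 103)/2 = 37*(9**2 + 103)/2 = 37*(81 + 103)/2 = (37/2)*184 = 3404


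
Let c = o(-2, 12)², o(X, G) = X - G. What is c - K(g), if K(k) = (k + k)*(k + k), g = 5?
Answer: 96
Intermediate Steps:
K(k) = 4*k² (K(k) = (2*k)*(2*k) = 4*k²)
c = 196 (c = (-2 - 1*12)² = (-2 - 12)² = (-14)² = 196)
c - K(g) = 196 - 4*5² = 196 - 4*25 = 196 - 1*100 = 196 - 100 = 96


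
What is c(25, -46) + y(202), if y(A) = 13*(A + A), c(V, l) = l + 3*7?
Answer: 5227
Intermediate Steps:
c(V, l) = 21 + l (c(V, l) = l + 21 = 21 + l)
y(A) = 26*A (y(A) = 13*(2*A) = 26*A)
c(25, -46) + y(202) = (21 - 46) + 26*202 = -25 + 5252 = 5227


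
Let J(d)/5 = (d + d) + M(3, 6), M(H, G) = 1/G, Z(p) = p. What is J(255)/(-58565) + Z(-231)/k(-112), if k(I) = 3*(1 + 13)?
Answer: -194795/35139 ≈ -5.5436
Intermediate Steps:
k(I) = 42 (k(I) = 3*14 = 42)
J(d) = 5/6 + 10*d (J(d) = 5*((d + d) + 1/6) = 5*(2*d + 1/6) = 5*(1/6 + 2*d) = 5/6 + 10*d)
J(255)/(-58565) + Z(-231)/k(-112) = (5/6 + 10*255)/(-58565) - 231/42 = (5/6 + 2550)*(-1/58565) - 231*1/42 = (15305/6)*(-1/58565) - 11/2 = -3061/70278 - 11/2 = -194795/35139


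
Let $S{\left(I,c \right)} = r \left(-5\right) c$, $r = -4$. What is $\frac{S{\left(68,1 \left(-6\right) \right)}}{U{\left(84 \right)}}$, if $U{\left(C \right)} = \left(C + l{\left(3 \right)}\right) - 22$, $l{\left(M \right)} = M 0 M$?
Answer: $- \frac{60}{31} \approx -1.9355$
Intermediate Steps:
$l{\left(M \right)} = 0$ ($l{\left(M \right)} = 0 M = 0$)
$U{\left(C \right)} = -22 + C$ ($U{\left(C \right)} = \left(C + 0\right) - 22 = C - 22 = -22 + C$)
$S{\left(I,c \right)} = 20 c$ ($S{\left(I,c \right)} = \left(-4\right) \left(-5\right) c = 20 c$)
$\frac{S{\left(68,1 \left(-6\right) \right)}}{U{\left(84 \right)}} = \frac{20 \cdot 1 \left(-6\right)}{-22 + 84} = \frac{20 \left(-6\right)}{62} = \left(-120\right) \frac{1}{62} = - \frac{60}{31}$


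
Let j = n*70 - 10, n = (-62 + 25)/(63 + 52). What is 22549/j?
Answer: -518627/748 ≈ -693.35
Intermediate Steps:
n = -37/115 ≈ -0.32174
j = -748/23 (j = -37/115*70 - 10 = -518/23 - 10 = -748/23 ≈ -32.522)
22549/j = 22549/(-748/23) = 22549*(-23/748) = -518627/748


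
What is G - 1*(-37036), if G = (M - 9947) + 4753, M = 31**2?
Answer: 32803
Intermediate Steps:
M = 961
G = -4233 (G = (961 - 9947) + 4753 = -8986 + 4753 = -4233)
G - 1*(-37036) = -4233 - 1*(-37036) = -4233 + 37036 = 32803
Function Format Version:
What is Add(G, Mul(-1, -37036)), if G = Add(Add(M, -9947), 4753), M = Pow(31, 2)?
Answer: 32803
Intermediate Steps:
M = 961
G = -4233 (G = Add(Add(961, -9947), 4753) = Add(-8986, 4753) = -4233)
Add(G, Mul(-1, -37036)) = Add(-4233, Mul(-1, -37036)) = Add(-4233, 37036) = 32803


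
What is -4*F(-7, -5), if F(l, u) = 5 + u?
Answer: 0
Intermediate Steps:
-4*F(-7, -5) = -4*(5 - 5) = -4*0 = 0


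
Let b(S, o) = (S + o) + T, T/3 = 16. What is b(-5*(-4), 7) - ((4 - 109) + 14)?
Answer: 166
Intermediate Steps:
T = 48 (T = 3*16 = 48)
b(S, o) = 48 + S + o (b(S, o) = (S + o) + 48 = 48 + S + o)
b(-5*(-4), 7) - ((4 - 109) + 14) = (48 - 5*(-4) + 7) - ((4 - 109) + 14) = (48 + 20 + 7) - (-105 + 14) = 75 - 1*(-91) = 75 + 91 = 166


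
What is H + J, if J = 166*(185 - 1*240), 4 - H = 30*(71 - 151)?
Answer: -6726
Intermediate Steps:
H = 2404 (H = 4 - 30*(71 - 151) = 4 - 30*(-80) = 4 - 1*(-2400) = 4 + 2400 = 2404)
J = -9130 (J = 166*(185 - 240) = 166*(-55) = -9130)
H + J = 2404 - 9130 = -6726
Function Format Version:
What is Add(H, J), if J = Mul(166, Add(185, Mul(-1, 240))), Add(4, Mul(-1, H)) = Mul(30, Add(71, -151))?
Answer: -6726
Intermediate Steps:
H = 2404 (H = Add(4, Mul(-1, Mul(30, Add(71, -151)))) = Add(4, Mul(-1, Mul(30, -80))) = Add(4, Mul(-1, -2400)) = Add(4, 2400) = 2404)
J = -9130 (J = Mul(166, Add(185, -240)) = Mul(166, -55) = -9130)
Add(H, J) = Add(2404, -9130) = -6726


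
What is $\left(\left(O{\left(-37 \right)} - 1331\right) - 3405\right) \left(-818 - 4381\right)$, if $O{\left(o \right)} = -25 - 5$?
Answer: $24778434$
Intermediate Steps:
$O{\left(o \right)} = -30$ ($O{\left(o \right)} = -25 - 5 = -30$)
$\left(\left(O{\left(-37 \right)} - 1331\right) - 3405\right) \left(-818 - 4381\right) = \left(\left(-30 - 1331\right) - 3405\right) \left(-818 - 4381\right) = \left(\left(-30 - 1331\right) - 3405\right) \left(-5199\right) = \left(-1361 - 3405\right) \left(-5199\right) = \left(-4766\right) \left(-5199\right) = 24778434$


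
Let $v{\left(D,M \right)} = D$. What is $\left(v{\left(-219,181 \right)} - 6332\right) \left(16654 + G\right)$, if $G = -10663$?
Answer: $-39247041$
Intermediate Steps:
$\left(v{\left(-219,181 \right)} - 6332\right) \left(16654 + G\right) = \left(-219 - 6332\right) \left(16654 - 10663\right) = \left(-6551\right) 5991 = -39247041$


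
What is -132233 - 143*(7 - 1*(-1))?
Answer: -133377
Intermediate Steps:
-132233 - 143*(7 - 1*(-1)) = -132233 - 143*(7 + 1) = -132233 - 143*8 = -132233 - 1144 = -133377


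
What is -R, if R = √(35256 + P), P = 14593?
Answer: -√49849 ≈ -223.27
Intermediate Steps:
R = √49849 (R = √(35256 + 14593) = √49849 ≈ 223.27)
-R = -√49849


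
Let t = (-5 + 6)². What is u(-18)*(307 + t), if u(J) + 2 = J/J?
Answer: -308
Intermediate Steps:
t = 1 (t = 1² = 1)
u(J) = -1 (u(J) = -2 + J/J = -2 + 1 = -1)
u(-18)*(307 + t) = -(307 + 1) = -1*308 = -308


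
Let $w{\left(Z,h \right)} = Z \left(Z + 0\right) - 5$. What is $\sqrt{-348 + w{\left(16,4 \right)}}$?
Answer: $i \sqrt{97} \approx 9.8489 i$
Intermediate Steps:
$w{\left(Z,h \right)} = -5 + Z^{2}$ ($w{\left(Z,h \right)} = Z Z - 5 = Z^{2} - 5 = -5 + Z^{2}$)
$\sqrt{-348 + w{\left(16,4 \right)}} = \sqrt{-348 - \left(5 - 16^{2}\right)} = \sqrt{-348 + \left(-5 + 256\right)} = \sqrt{-348 + 251} = \sqrt{-97} = i \sqrt{97}$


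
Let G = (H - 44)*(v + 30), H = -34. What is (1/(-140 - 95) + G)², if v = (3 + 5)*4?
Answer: 1291543604521/55225 ≈ 2.3387e+7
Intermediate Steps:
v = 32 (v = 8*4 = 32)
G = -4836 (G = (-34 - 44)*(32 + 30) = -78*62 = -4836)
(1/(-140 - 95) + G)² = (1/(-140 - 95) - 4836)² = (1/(-235) - 4836)² = (-1/235 - 4836)² = (-1136461/235)² = 1291543604521/55225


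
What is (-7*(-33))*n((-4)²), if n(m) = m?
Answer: 3696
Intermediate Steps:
(-7*(-33))*n((-4)²) = -7*(-33)*(-4)² = 231*16 = 3696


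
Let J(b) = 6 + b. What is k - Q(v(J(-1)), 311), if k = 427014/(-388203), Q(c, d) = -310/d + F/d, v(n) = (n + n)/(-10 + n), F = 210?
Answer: -31327018/40243711 ≈ -0.77843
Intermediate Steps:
v(n) = 2*n/(-10 + n) (v(n) = (2*n)/(-10 + n) = 2*n/(-10 + n))
Q(c, d) = -100/d (Q(c, d) = -310/d + 210/d = -100/d)
k = -142338/129401 (k = 427014*(-1/388203) = -142338/129401 ≈ -1.1000)
k - Q(v(J(-1)), 311) = -142338/129401 - (-100)/311 = -142338/129401 - 1*(-100/311) = -142338/129401 + 100/311 = -31327018/40243711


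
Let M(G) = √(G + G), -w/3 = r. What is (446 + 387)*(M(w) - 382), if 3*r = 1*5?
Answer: -318206 + 833*I*√10 ≈ -3.1821e+5 + 2634.2*I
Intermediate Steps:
r = 5/3 (r = (1*5)/3 = (⅓)*5 = 5/3 ≈ 1.6667)
w = -5 (w = -3*5/3 = -5)
M(G) = √2*√G (M(G) = √(2*G) = √2*√G)
(446 + 387)*(M(w) - 382) = (446 + 387)*(√2*√(-5) - 382) = 833*(√2*(I*√5) - 382) = 833*(I*√10 - 382) = 833*(-382 + I*√10) = -318206 + 833*I*√10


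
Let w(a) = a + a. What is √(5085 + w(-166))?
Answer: 7*√97 ≈ 68.942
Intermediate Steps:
w(a) = 2*a
√(5085 + w(-166)) = √(5085 + 2*(-166)) = √(5085 - 332) = √4753 = 7*√97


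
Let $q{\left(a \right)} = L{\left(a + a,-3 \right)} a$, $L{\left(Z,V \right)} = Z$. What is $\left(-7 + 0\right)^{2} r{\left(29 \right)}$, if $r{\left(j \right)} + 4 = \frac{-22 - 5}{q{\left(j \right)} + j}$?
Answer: $- \frac{336679}{1711} \approx -196.77$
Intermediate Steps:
$q{\left(a \right)} = 2 a^{2}$ ($q{\left(a \right)} = \left(a + a\right) a = 2 a a = 2 a^{2}$)
$r{\left(j \right)} = -4 - \frac{27}{j + 2 j^{2}}$ ($r{\left(j \right)} = -4 + \frac{-22 - 5}{2 j^{2} + j} = -4 - \frac{27}{j + 2 j^{2}}$)
$\left(-7 + 0\right)^{2} r{\left(29 \right)} = \left(-7 + 0\right)^{2} \frac{-27 - 8 \cdot 29^{2} - 116}{29 \left(1 + 2 \cdot 29\right)} = \left(-7\right)^{2} \frac{-27 - 6728 - 116}{29 \left(1 + 58\right)} = 49 \frac{-27 - 6728 - 116}{29 \cdot 59} = 49 \cdot \frac{1}{29} \cdot \frac{1}{59} \left(-6871\right) = 49 \left(- \frac{6871}{1711}\right) = - \frac{336679}{1711}$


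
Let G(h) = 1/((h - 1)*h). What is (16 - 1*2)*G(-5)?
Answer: 7/15 ≈ 0.46667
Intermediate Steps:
G(h) = 1/(h*(-1 + h)) (G(h) = 1/((-1 + h)*h) = 1/(h*(-1 + h)))
(16 - 1*2)*G(-5) = (16 - 1*2)*(1/((-5)*(-1 - 5))) = (16 - 2)*(-1/5/(-6)) = 14*(-1/5*(-1/6)) = 14*(1/30) = 7/15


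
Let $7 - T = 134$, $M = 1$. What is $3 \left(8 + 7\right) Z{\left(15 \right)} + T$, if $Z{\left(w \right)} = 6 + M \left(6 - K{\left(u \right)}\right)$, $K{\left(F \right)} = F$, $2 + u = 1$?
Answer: $458$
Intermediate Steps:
$u = -1$ ($u = -2 + 1 = -1$)
$T = -127$ ($T = 7 - 134 = -127$)
$Z{\left(w \right)} = 13$ ($Z{\left(w \right)} = 6 + 1 \left(6 - -1\right) = 6 + 1 \left(6 + 1\right) = 6 + 1 \cdot 7 = 6 + 7 = 13$)
$3 \left(8 + 7\right) Z{\left(15 \right)} + T = 3 \left(8 + 7\right) 13 - 127 = 3 \cdot 15 \cdot 13 - 127 = 45 \cdot 13 - 127 = 585 - 127 = 458$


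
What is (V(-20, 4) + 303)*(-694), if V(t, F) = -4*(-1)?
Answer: -213058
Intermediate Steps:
V(t, F) = 4
(V(-20, 4) + 303)*(-694) = (4 + 303)*(-694) = 307*(-694) = -213058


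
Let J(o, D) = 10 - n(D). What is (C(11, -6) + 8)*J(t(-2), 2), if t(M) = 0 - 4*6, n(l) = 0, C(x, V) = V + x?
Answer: 130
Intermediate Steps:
t(M) = -24 (t(M) = 0 - 24 = -24)
J(o, D) = 10 (J(o, D) = 10 - 1*0 = 10 + 0 = 10)
(C(11, -6) + 8)*J(t(-2), 2) = ((-6 + 11) + 8)*10 = (5 + 8)*10 = 13*10 = 130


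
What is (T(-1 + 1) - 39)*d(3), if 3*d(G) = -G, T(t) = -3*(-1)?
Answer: 36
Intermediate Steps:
T(t) = 3
d(G) = -G/3 (d(G) = (-G)/3 = -G/3)
(T(-1 + 1) - 39)*d(3) = (3 - 39)*(-⅓*3) = -36*(-1) = 36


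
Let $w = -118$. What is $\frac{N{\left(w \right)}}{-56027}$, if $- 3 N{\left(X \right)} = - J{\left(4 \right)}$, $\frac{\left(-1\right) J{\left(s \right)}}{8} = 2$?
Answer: $\frac{16}{168081} \approx 9.5192 \cdot 10^{-5}$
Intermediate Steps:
$J{\left(s \right)} = -16$ ($J{\left(s \right)} = \left(-8\right) 2 = -16$)
$N{\left(X \right)} = - \frac{16}{3}$ ($N{\left(X \right)} = - \frac{\left(-1\right) \left(-16\right)}{3} = \left(- \frac{1}{3}\right) 16 = - \frac{16}{3}$)
$\frac{N{\left(w \right)}}{-56027} = - \frac{16}{3 \left(-56027\right)} = \left(- \frac{16}{3}\right) \left(- \frac{1}{56027}\right) = \frac{16}{168081}$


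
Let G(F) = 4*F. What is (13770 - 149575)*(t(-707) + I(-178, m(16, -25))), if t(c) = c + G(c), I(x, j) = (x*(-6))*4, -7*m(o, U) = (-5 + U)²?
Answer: -100088285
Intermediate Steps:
m(o, U) = -(-5 + U)²/7
I(x, j) = -24*x (I(x, j) = -6*x*4 = -24*x)
t(c) = 5*c (t(c) = c + 4*c = 5*c)
(13770 - 149575)*(t(-707) + I(-178, m(16, -25))) = (13770 - 149575)*(5*(-707) - 24*(-178)) = -135805*(-3535 + 4272) = -135805*737 = -100088285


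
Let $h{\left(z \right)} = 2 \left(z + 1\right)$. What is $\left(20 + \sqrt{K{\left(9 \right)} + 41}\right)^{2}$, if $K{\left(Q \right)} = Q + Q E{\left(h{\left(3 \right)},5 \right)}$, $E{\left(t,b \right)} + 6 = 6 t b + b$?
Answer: $\left(20 + \sqrt{2201}\right)^{2} \approx 4477.6$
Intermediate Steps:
$h{\left(z \right)} = 2 + 2 z$ ($h{\left(z \right)} = 2 \left(1 + z\right) = 2 + 2 z$)
$E{\left(t,b \right)} = -6 + b + 6 b t$ ($E{\left(t,b \right)} = -6 + \left(6 t b + b\right) = -6 + \left(6 b t + b\right) = -6 + \left(b + 6 b t\right) = -6 + b + 6 b t$)
$K{\left(Q \right)} = 240 Q$ ($K{\left(Q \right)} = Q + Q \left(-6 + 5 + 6 \cdot 5 \left(2 + 2 \cdot 3\right)\right) = Q + Q \left(-6 + 5 + 6 \cdot 5 \left(2 + 6\right)\right) = Q + Q \left(-6 + 5 + 6 \cdot 5 \cdot 8\right) = Q + Q \left(-6 + 5 + 240\right) = Q + Q 239 = Q + 239 Q = 240 Q$)
$\left(20 + \sqrt{K{\left(9 \right)} + 41}\right)^{2} = \left(20 + \sqrt{240 \cdot 9 + 41}\right)^{2} = \left(20 + \sqrt{2160 + 41}\right)^{2} = \left(20 + \sqrt{2201}\right)^{2}$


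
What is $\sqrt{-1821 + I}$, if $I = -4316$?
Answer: $19 i \sqrt{17} \approx 78.339 i$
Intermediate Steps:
$\sqrt{-1821 + I} = \sqrt{-1821 - 4316} = \sqrt{-6137} = 19 i \sqrt{17}$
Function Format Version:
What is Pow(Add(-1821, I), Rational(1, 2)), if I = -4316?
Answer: Mul(19, I, Pow(17, Rational(1, 2))) ≈ Mul(78.339, I)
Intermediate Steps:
Pow(Add(-1821, I), Rational(1, 2)) = Pow(Add(-1821, -4316), Rational(1, 2)) = Pow(-6137, Rational(1, 2)) = Mul(19, I, Pow(17, Rational(1, 2)))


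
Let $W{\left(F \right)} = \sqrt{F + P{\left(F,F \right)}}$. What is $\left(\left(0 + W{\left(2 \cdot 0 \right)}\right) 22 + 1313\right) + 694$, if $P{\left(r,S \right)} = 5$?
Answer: $2007 + 22 \sqrt{5} \approx 2056.2$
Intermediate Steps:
$W{\left(F \right)} = \sqrt{5 + F}$ ($W{\left(F \right)} = \sqrt{F + 5} = \sqrt{5 + F}$)
$\left(\left(0 + W{\left(2 \cdot 0 \right)}\right) 22 + 1313\right) + 694 = \left(\left(0 + \sqrt{5 + 2 \cdot 0}\right) 22 + 1313\right) + 694 = \left(\left(0 + \sqrt{5 + 0}\right) 22 + 1313\right) + 694 = \left(\left(0 + \sqrt{5}\right) 22 + 1313\right) + 694 = \left(\sqrt{5} \cdot 22 + 1313\right) + 694 = \left(22 \sqrt{5} + 1313\right) + 694 = \left(1313 + 22 \sqrt{5}\right) + 694 = 2007 + 22 \sqrt{5}$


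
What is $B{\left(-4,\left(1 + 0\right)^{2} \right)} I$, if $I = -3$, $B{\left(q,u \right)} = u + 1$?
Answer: $-6$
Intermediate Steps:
$B{\left(q,u \right)} = 1 + u$
$B{\left(-4,\left(1 + 0\right)^{2} \right)} I = \left(1 + \left(1 + 0\right)^{2}\right) \left(-3\right) = \left(1 + 1^{2}\right) \left(-3\right) = \left(1 + 1\right) \left(-3\right) = 2 \left(-3\right) = -6$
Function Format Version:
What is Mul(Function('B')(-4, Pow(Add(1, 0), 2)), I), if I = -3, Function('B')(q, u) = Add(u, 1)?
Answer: -6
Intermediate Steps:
Function('B')(q, u) = Add(1, u)
Mul(Function('B')(-4, Pow(Add(1, 0), 2)), I) = Mul(Add(1, Pow(Add(1, 0), 2)), -3) = Mul(Add(1, Pow(1, 2)), -3) = Mul(Add(1, 1), -3) = Mul(2, -3) = -6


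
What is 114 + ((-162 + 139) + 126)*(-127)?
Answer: -12967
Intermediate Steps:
114 + ((-162 + 139) + 126)*(-127) = 114 + (-23 + 126)*(-127) = 114 + 103*(-127) = 114 - 13081 = -12967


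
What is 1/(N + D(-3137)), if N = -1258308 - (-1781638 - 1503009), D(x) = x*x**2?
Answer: -1/30868466014 ≈ -3.2396e-11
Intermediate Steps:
D(x) = x**3
N = 2026339 (N = -1258308 - 1*(-3284647) = -1258308 + 3284647 = 2026339)
1/(N + D(-3137)) = 1/(2026339 + (-3137)**3) = 1/(2026339 - 30870492353) = 1/(-30868466014) = -1/30868466014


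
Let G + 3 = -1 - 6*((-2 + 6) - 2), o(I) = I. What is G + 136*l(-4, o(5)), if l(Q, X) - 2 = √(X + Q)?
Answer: 392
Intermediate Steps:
l(Q, X) = 2 + √(Q + X) (l(Q, X) = 2 + √(X + Q) = 2 + √(Q + X))
G = -16 (G = -3 + (-1 - 6*((-2 + 6) - 2)) = -3 + (-1 - 6*(4 - 2)) = -3 + (-1 - 6*2) = -3 + (-1 - 12) = -3 - 13 = -16)
G + 136*l(-4, o(5)) = -16 + 136*(2 + √(-4 + 5)) = -16 + 136*(2 + √1) = -16 + 136*(2 + 1) = -16 + 136*3 = -16 + 408 = 392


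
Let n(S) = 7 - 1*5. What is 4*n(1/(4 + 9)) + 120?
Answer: 128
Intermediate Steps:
n(S) = 2 (n(S) = 7 - 5 = 2)
4*n(1/(4 + 9)) + 120 = 4*2 + 120 = 8 + 120 = 128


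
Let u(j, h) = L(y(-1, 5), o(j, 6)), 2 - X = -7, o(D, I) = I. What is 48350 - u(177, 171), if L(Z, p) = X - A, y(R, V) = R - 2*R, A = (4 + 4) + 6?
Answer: 48355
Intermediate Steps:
A = 14 (A = 8 + 6 = 14)
X = 9 (X = 2 - 1*(-7) = 2 + 7 = 9)
y(R, V) = -R
L(Z, p) = -5 (L(Z, p) = 9 - 1*14 = 9 - 14 = -5)
u(j, h) = -5
48350 - u(177, 171) = 48350 - 1*(-5) = 48350 + 5 = 48355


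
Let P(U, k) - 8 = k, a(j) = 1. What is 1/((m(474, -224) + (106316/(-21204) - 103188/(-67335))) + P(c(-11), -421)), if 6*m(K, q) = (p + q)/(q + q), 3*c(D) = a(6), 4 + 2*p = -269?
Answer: -30459121920/12681575850019 ≈ -0.0024018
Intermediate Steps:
p = -273/2 (p = -2 + (1/2)*(-269) = -2 - 269/2 = -273/2 ≈ -136.50)
c(D) = 1/3 (c(D) = (1/3)*1 = 1/3)
P(U, k) = 8 + k
m(K, q) = (-273/2 + q)/(12*q) (m(K, q) = ((-273/2 + q)/(q + q))/6 = ((-273/2 + q)/((2*q)))/6 = ((-273/2 + q)*(1/(2*q)))/6 = ((-273/2 + q)/(2*q))/6 = (-273/2 + q)/(12*q))
1/((m(474, -224) + (106316/(-21204) - 103188/(-67335))) + P(c(-11), -421)) = 1/(((1/24)*(-273 + 2*(-224))/(-224) + (106316/(-21204) - 103188/(-67335))) + (8 - 421)) = 1/(((1/24)*(-1/224)*(-273 - 448) + (106316*(-1/21204) - 103188*(-1/67335))) - 413) = 1/(((1/24)*(-1/224)*(-721) + (-26579/5301 + 34396/22445)) - 413) = 1/((103/768 - 414232459/118980945) - 413) = 1/(-101958497059/30459121920 - 413) = 1/(-12681575850019/30459121920) = -30459121920/12681575850019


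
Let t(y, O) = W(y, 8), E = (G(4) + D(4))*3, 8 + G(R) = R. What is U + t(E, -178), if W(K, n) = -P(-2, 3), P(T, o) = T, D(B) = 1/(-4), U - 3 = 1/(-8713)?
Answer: 43564/8713 ≈ 4.9999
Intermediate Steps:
U = 26138/8713 (U = 3 + 1/(-8713) = 3 - 1/8713 = 26138/8713 ≈ 2.9999)
G(R) = -8 + R
D(B) = -¼
E = -51/4 (E = ((-8 + 4) - ¼)*3 = (-4 - ¼)*3 = -17/4*3 = -51/4 ≈ -12.750)
W(K, n) = 2 (W(K, n) = -1*(-2) = 2)
t(y, O) = 2
U + t(E, -178) = 26138/8713 + 2 = 43564/8713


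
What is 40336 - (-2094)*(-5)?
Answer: 29866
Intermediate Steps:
40336 - (-2094)*(-5) = 40336 - 1*10470 = 40336 - 10470 = 29866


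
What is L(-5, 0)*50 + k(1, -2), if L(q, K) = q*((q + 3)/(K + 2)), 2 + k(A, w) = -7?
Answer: 241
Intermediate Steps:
k(A, w) = -9 (k(A, w) = -2 - 7 = -9)
L(q, K) = q*(3 + q)/(2 + K) (L(q, K) = q*((3 + q)/(2 + K)) = q*(3 + q)/(2 + K))
L(-5, 0)*50 + k(1, -2) = -5*(3 - 5)/(2 + 0)*50 - 9 = -5*(-2)/2*50 - 9 = -5*1/2*(-2)*50 - 9 = 5*50 - 9 = 250 - 9 = 241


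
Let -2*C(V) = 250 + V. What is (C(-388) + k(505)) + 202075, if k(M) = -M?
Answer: 201639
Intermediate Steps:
C(V) = -125 - V/2 (C(V) = -(250 + V)/2 = -125 - V/2)
(C(-388) + k(505)) + 202075 = ((-125 - 1/2*(-388)) - 1*505) + 202075 = ((-125 + 194) - 505) + 202075 = (69 - 505) + 202075 = -436 + 202075 = 201639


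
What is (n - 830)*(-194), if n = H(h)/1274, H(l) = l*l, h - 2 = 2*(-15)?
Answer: 2091708/13 ≈ 1.6090e+5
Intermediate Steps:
h = -28 (h = 2 + 2*(-15) = 2 - 30 = -28)
H(l) = l²
n = 8/13 (n = (-28)²/1274 = 784*(1/1274) = 8/13 ≈ 0.61539)
(n - 830)*(-194) = (8/13 - 830)*(-194) = -10782/13*(-194) = 2091708/13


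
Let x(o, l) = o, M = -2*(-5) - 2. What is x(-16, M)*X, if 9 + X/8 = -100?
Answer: 13952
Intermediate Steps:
X = -872 (X = -72 + 8*(-100) = -72 - 800 = -872)
M = 8 (M = 10 - 2 = 8)
x(-16, M)*X = -16*(-872) = 13952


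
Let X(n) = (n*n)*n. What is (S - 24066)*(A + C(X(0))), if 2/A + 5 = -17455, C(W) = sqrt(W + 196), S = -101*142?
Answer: -2347093676/4365 ≈ -5.3771e+5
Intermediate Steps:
S = -14342
X(n) = n**3 (X(n) = n**2*n = n**3)
C(W) = sqrt(196 + W)
A = -1/8730 (A = 2/(-5 - 17455) = 2/(-17460) = 2*(-1/17460) = -1/8730 ≈ -0.00011455)
(S - 24066)*(A + C(X(0))) = (-14342 - 24066)*(-1/8730 + sqrt(196 + 0**3)) = -38408*(-1/8730 + sqrt(196 + 0)) = -38408*(-1/8730 + sqrt(196)) = -38408*(-1/8730 + 14) = -38408*122219/8730 = -2347093676/4365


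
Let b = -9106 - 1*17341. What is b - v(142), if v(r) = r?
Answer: -26589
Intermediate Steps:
b = -26447 (b = -9106 - 17341 = -26447)
b - v(142) = -26447 - 1*142 = -26447 - 142 = -26589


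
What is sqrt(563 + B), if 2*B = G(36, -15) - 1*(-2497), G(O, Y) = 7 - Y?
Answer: 27*sqrt(10)/2 ≈ 42.691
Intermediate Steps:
B = 2519/2 (B = ((7 - 1*(-15)) - 1*(-2497))/2 = ((7 + 15) + 2497)/2 = (22 + 2497)/2 = (1/2)*2519 = 2519/2 ≈ 1259.5)
sqrt(563 + B) = sqrt(563 + 2519/2) = sqrt(3645/2) = 27*sqrt(10)/2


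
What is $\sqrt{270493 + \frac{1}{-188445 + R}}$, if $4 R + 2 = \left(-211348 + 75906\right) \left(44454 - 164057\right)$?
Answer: $\frac{\sqrt{1108987117751476535538066}}{2024814468} \approx 520.09$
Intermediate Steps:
$R = 4049817381$ ($R = - \frac{1}{2} + \frac{\left(-211348 + 75906\right) \left(44454 - 164057\right)}{4} = - \frac{1}{2} + \frac{\left(-135442\right) \left(-119603\right)}{4} = - \frac{1}{2} + \frac{1}{4} \cdot 16199269526 = - \frac{1}{2} + \frac{8099634763}{2} = 4049817381$)
$\sqrt{270493 + \frac{1}{-188445 + R}} = \sqrt{270493 + \frac{1}{-188445 + 4049817381}} = \sqrt{270493 + \frac{1}{4049628936}} = \sqrt{\frac{1095396279785449}{4049628936}} = \frac{\sqrt{1108987117751476535538066}}{2024814468}$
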